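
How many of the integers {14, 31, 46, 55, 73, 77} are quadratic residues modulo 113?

(14/113) = +1 → QR.
(31/113) = +1 → QR.
(46/113) = -1 → non-residue.
(55/113) = -1 → non-residue.
(73/113) = -1 → non-residue.
(77/113) = +1 → QR.
Total quadratic residues among the 6: 3.

3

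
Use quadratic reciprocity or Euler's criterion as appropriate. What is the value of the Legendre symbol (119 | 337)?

Euler's criterion: (119/337) ≡ 119^168 (mod 337).
119^2 ≡ 7 (mod 337)
119^4 ≡ 49 (mod 337)
119^8 ≡ 42 (mod 337)
119^16 ≡ 79 (mod 337)
119^32 ≡ 175 (mod 337)
119^64 ≡ 295 (mod 337)
119^128 ≡ 79 (mod 337)
119^168 = 119^(128+32+8) ≡ 336 (mod 337).
Result is 336 ≡ −1, so (119/337) = −1.

-1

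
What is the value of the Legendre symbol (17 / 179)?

Euler's criterion: (17/179) ≡ 17^89 (mod 179).
17^2 ≡ 110 (mod 179)
17^4 ≡ 107 (mod 179)
17^8 ≡ 172 (mod 179)
17^16 ≡ 49 (mod 179)
17^32 ≡ 74 (mod 179)
17^64 ≡ 106 (mod 179)
17^89 = 17^(64+16+8+1) ≡ 1 (mod 179).
Result is 1, so (17/179) = 1.

1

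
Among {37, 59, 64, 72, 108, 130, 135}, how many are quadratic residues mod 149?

(37/149) = +1 → QR.
(59/149) = -1 → non-residue.
(64/149) = +1 → QR.
(72/149) = -1 → non-residue.
(108/149) = -1 → non-residue.
(130/149) = +1 → QR.
(135/149) = -1 → non-residue.
Total quadratic residues among the 7: 3.

3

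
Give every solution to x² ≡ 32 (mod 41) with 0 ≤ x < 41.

14, 27

41 ≡ 1 (mod 4), so we find a root by search.
Trying successive values, 14² = 196 ≡ 32 (mod 41). The other root is 41 − 14 = 27.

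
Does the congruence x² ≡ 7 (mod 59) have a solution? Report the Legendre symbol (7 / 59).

Euler's criterion: (7/59) ≡ 7^29 (mod 59).
7^2 ≡ 49 (mod 59)
7^4 ≡ 41 (mod 59)
7^8 ≡ 29 (mod 59)
7^16 ≡ 15 (mod 59)
7^29 = 7^(16+8+4+1) ≡ 1 (mod 59).
Result is 1, so (7/59) = 1.

1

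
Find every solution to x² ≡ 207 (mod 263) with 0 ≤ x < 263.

101, 162

Since 263 ≡ 3 (mod 4), a square root of 207 is 207^((263+1)/4) = 207^66 mod 263.
Repeated squaring: 207^2≡243, 207^4≡137, 207^8≡96, 207^16≡11, 207^32≡121, 207^64≡176 (mod 263).
207^66 = 207^(64+2) ≡ 162 (mod 263).
Check: 162² = 26244 ≡ 207 (mod 263). The two roots are 101 and 162.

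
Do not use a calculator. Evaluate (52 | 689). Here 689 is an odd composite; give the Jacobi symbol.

Pull out 2^2: since 689 ≡ 1 (mod 8), (2/689) = +1, so (2/689)^2 = +1.
Reciprocity: 13 ≡ 1 and 689 ≡ 1 (mod 4), so (13/689) = +(689/13).
Reduce top mod 13: now compute (0/13).
Top reduces to 0: gcd > 1, so the symbol is 0.

0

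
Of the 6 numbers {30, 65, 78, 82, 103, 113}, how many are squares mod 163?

2

(30/163) = -1 → non-residue.
(65/163) = +1 → QR.
(78/163) = -1 → non-residue.
(82/163) = -1 → non-residue.
(103/163) = -1 → non-residue.
(113/163) = +1 → QR.
Total quadratic residues among the 6: 2.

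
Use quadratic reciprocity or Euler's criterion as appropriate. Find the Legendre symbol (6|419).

Pull out 2: since 419 ≡ 3 (mod 8), (2/419) = -1.
Reciprocity: 3 ≡ 3 and 419 ≡ 3 (mod 4), so (3/419) = −(419/3).
Reduce top mod 3: now compute (2/3).
Pull out 2: since 3 ≡ 3 (mod 8), (2/3) = -1.
Reached (1/3) = 1. Collecting the sign flips along the way, the symbol is -1.

-1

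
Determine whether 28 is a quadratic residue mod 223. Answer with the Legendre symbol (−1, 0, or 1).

Euler's criterion: (28/223) ≡ 28^111 (mod 223).
28^2 ≡ 115 (mod 223)
28^4 ≡ 68 (mod 223)
28^8 ≡ 164 (mod 223)
28^16 ≡ 136 (mod 223)
28^32 ≡ 210 (mod 223)
28^64 ≡ 169 (mod 223)
28^111 = 28^(64+32+8+4+2+1) ≡ 1 (mod 223).
Result is 1, so (28/223) = 1.

1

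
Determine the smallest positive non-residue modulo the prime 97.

(2/97) = +1, so 2 is a residue.
(3/97) = +1, so 3 is a residue.
(4/97) = +1, so 4 is a residue.
(5/97) = −1, so 5 is the smallest positive non-residue mod 97.

5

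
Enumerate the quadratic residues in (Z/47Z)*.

1, 2, 3, 4, 6, 7, 8, 9, 12, 14, 16, 17, 18, 21, 24, 25, 27, 28, 32, 34, 36, 37, 42

Square k = 1,…,23 (k and 47−k give the same square):
1²=1, 2²=4, 3²=9, 4²=16, 5²=25, 6²=36, 7²≡2, 8²≡17, 9²≡34, 10²≡6, 11²≡27, 12²≡3, 13²≡28, 14²≡8, 15²≡37, 16²≡21, 17²≡7, 18²≡42, 19²≡32, 20²≡24, 21²≡18, 22²≡14, 23²≡12 (mod 47).
So the quadratic residues mod 47 are {1, 2, 3, 4, 6, 7, 8, 9, 12, 14, 16, 17, 18, 21, 24, 25, 27, 28, 32, 34, 36, 37, 42}.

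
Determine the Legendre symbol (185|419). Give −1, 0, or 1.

Reciprocity: 185 ≡ 1 and 419 ≡ 3 (mod 4), so (185/419) = +(419/185).
Reduce top mod 185: now compute (49/185).
Reciprocity: 49 ≡ 1 and 185 ≡ 1 (mod 4), so (49/185) = +(185/49).
Reduce top mod 49: now compute (38/49).
Pull out 2: since 49 ≡ 1 (mod 8), (2/49) = +1.
Reciprocity: 19 ≡ 3 and 49 ≡ 1 (mod 4), so (19/49) = +(49/19).
Reduce top mod 19: now compute (11/19).
Reciprocity: 11 ≡ 3 and 19 ≡ 3 (mod 4), so (11/19) = −(19/11).
Reduce top mod 11: now compute (8/11).
Pull out 2^3: since 11 ≡ 3 (mod 8), (2/11) = -1, so (2/11)^3 = -1.
Reached (1/11) = 1. Collecting the sign flips along the way, the symbol is +1.

1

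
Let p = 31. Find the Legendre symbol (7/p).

Reciprocity: 7 ≡ 3 and 31 ≡ 3 (mod 4), so (7/31) = −(31/7).
Reduce top mod 7: now compute (3/7).
Reciprocity: 3 ≡ 3 and 7 ≡ 3 (mod 4), so (3/7) = −(7/3).
Reduce top mod 3: now compute (1/3).
Reached (1/3) = 1. Collecting the sign flips along the way, the symbol is +1.

1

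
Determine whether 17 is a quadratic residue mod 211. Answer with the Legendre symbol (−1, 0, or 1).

-1

Reciprocity: 17 ≡ 1 and 211 ≡ 3 (mod 4), so (17/211) = +(211/17).
Reduce top mod 17: now compute (7/17).
Reciprocity: 7 ≡ 3 and 17 ≡ 1 (mod 4), so (7/17) = +(17/7).
Reduce top mod 7: now compute (3/7).
Reciprocity: 3 ≡ 3 and 7 ≡ 3 (mod 4), so (3/7) = −(7/3).
Reduce top mod 3: now compute (1/3).
Reached (1/3) = 1. Collecting the sign flips along the way, the symbol is -1.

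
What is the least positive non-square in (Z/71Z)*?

(2/71) = +1, so 2 is a residue.
(3/71) = +1, so 3 is a residue.
(4/71) = +1, so 4 is a residue.
(5/71) = +1, so 5 is a residue.
(6/71) = +1, so 6 is a residue.
(7/71) = −1, so 7 is the smallest positive non-residue mod 71.

7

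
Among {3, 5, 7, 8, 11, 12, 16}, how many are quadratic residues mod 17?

2

(3/17) = -1 → non-residue.
(5/17) = -1 → non-residue.
(7/17) = -1 → non-residue.
(8/17) = +1 → QR.
(11/17) = -1 → non-residue.
(12/17) = -1 → non-residue.
(16/17) = +1 → QR.
Total quadratic residues among the 7: 2.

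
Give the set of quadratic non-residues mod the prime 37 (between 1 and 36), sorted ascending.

2 5 6 8 13 14 15 17 18 19 20 22 23 24 29 31 32 35

Square k = 1,…,18 (k and 37−k give the same square):
1²=1, 2²=4, 3²=9, 4²=16, 5²=25, 6²=36, 7²≡12, 8²≡27, 9²≡7, 10²≡26, 11²≡10, 12²≡33, 13²≡21, 14²≡11, 15²≡3, 16²≡34, 17²≡30, 18²≡28 (mod 37).
The residues are {1, 3, 4, 7, 9, 10, 11, 12, 16, 21, 25, 26, 27, 28, 30, 33, 34, 36}; the non-residues are the remaining 18 nonzero classes.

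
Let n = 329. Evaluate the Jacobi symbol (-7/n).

0

First reduce: -7 ≡ 322 (mod 329).
Pull out 2: since 329 ≡ 1 (mod 8), (2/329) = +1.
Reciprocity: 161 ≡ 1 and 329 ≡ 1 (mod 4), so (161/329) = +(329/161).
Reduce top mod 161: now compute (7/161).
Reciprocity: 7 ≡ 3 and 161 ≡ 1 (mod 4), so (7/161) = +(161/7).
Reduce top mod 7: now compute (0/7).
Top reduces to 0: gcd > 1, so the symbol is 0.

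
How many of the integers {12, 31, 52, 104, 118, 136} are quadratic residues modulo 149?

(12/149) = -1 → non-residue.
(31/149) = +1 → QR.
(52/149) = -1 → non-residue.
(104/149) = +1 → QR.
(118/149) = +1 → QR.
(136/149) = -1 → non-residue.
Total quadratic residues among the 6: 3.

3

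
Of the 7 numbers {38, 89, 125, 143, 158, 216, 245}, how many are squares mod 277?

1

(38/277) = -1 → non-residue.
(89/277) = +1 → QR.
(125/277) = -1 → non-residue.
(143/277) = -1 → non-residue.
(158/277) = -1 → non-residue.
(216/277) = -1 → non-residue.
(245/277) = -1 → non-residue.
Total quadratic residues among the 7: 1.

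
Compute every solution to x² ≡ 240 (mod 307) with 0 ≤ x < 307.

Since 307 ≡ 3 (mod 4), a square root of 240 is 240^((307+1)/4) = 240^77 mod 307.
Repeated squaring: 240^2≡191, 240^4≡255, 240^8≡248, 240^16≡104, 240^32≡71, 240^64≡129 (mod 307).
240^77 = 240^(64+8+4+1) ≡ 94 (mod 307).
Check: 94² = 8836 ≡ 240 (mod 307). The two roots are 94 and 213.

94, 213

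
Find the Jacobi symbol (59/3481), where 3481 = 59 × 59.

0

Reciprocity: 59 ≡ 3 and 3481 ≡ 1 (mod 4), so (59/3481) = +(3481/59).
Reduce top mod 59: now compute (0/59).
Top reduces to 0: gcd > 1, so the symbol is 0.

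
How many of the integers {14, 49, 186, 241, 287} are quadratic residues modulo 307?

(14/307) = -1 → non-residue.
(49/307) = +1 → QR.
(186/307) = -1 → non-residue.
(241/307) = -1 → non-residue.
(287/307) = +1 → QR.
Total quadratic residues among the 5: 2.

2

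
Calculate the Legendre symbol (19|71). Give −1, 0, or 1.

Euler's criterion: (19/71) ≡ 19^35 (mod 71).
19^2 ≡ 6 (mod 71)
19^4 ≡ 36 (mod 71)
19^8 ≡ 18 (mod 71)
19^16 ≡ 40 (mod 71)
19^32 ≡ 38 (mod 71)
19^35 = 19^(32+2+1) ≡ 1 (mod 71).
Result is 1, so (19/71) = 1.

1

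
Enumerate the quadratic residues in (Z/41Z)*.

1, 2, 4, 5, 8, 9, 10, 16, 18, 20, 21, 23, 25, 31, 32, 33, 36, 37, 39, 40

Square k = 1,…,20 (k and 41−k give the same square):
1²=1, 2²=4, 3²=9, 4²=16, 5²=25, 6²=36, 7²≡8, 8²≡23, 9²≡40, 10²≡18, 11²≡39, 12²≡21, 13²≡5, 14²≡32, 15²≡20, 16²≡10, 17²≡2, 18²≡37, 19²≡33, 20²≡31 (mod 41).
So the quadratic residues mod 41 are {1, 2, 4, 5, 8, 9, 10, 16, 18, 20, 21, 23, 25, 31, 32, 33, 36, 37, 39, 40}.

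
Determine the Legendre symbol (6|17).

Pull out 2: since 17 ≡ 1 (mod 8), (2/17) = +1.
Reciprocity: 3 ≡ 3 and 17 ≡ 1 (mod 4), so (3/17) = +(17/3).
Reduce top mod 3: now compute (2/3).
Pull out 2: since 3 ≡ 3 (mod 8), (2/3) = -1.
Reached (1/3) = 1. Collecting the sign flips along the way, the symbol is -1.

-1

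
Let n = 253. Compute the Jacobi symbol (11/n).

0

Reciprocity: 11 ≡ 3 and 253 ≡ 1 (mod 4), so (11/253) = +(253/11).
Reduce top mod 11: now compute (0/11).
Top reduces to 0: gcd > 1, so the symbol is 0.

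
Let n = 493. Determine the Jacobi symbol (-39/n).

First reduce: -39 ≡ 454 (mod 493).
Pull out 2: since 493 ≡ 5 (mod 8), (2/493) = -1.
Reciprocity: 227 ≡ 3 and 493 ≡ 1 (mod 4), so (227/493) = +(493/227).
Reduce top mod 227: now compute (39/227).
Reciprocity: 39 ≡ 3 and 227 ≡ 3 (mod 4), so (39/227) = −(227/39).
Reduce top mod 39: now compute (32/39).
Pull out 2^5: since 39 ≡ 7 (mod 8), (2/39) = +1, so (2/39)^5 = +1.
Reached (1/39) = 1. Collecting the sign flips along the way, the symbol is +1.

1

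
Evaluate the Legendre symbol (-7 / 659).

Euler's criterion: (-7/659) ≡ 652^329 (mod 659).
652^2 ≡ 49 (mod 659)
652^4 ≡ 424 (mod 659)
652^8 ≡ 528 (mod 659)
652^16 ≡ 27 (mod 659)
652^32 ≡ 70 (mod 659)
652^64 ≡ 287 (mod 659)
652^128 ≡ 653 (mod 659)
652^256 ≡ 36 (mod 659)
652^329 = 652^(256+64+8+1) ≡ 1 (mod 659).
Result is 1, so (-7/659) = 1.

1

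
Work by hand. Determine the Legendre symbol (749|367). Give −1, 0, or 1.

1

First reduce: 749 ≡ 15 (mod 367).
Reciprocity: 15 ≡ 3 and 367 ≡ 3 (mod 4), so (15/367) = −(367/15).
Reduce top mod 15: now compute (7/15).
Reciprocity: 7 ≡ 3 and 15 ≡ 3 (mod 4), so (7/15) = −(15/7).
Reduce top mod 7: now compute (1/7).
Reached (1/7) = 1. Collecting the sign flips along the way, the symbol is +1.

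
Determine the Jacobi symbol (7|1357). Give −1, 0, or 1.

-1

Reciprocity: 7 ≡ 3 and 1357 ≡ 1 (mod 4), so (7/1357) = +(1357/7).
Reduce top mod 7: now compute (6/7).
Pull out 2: since 7 ≡ 7 (mod 8), (2/7) = +1.
Reciprocity: 3 ≡ 3 and 7 ≡ 3 (mod 4), so (3/7) = −(7/3).
Reduce top mod 3: now compute (1/3).
Reached (1/3) = 1. Collecting the sign flips along the way, the symbol is -1.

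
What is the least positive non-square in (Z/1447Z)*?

3

(2/1447) = +1, so 2 is a residue.
(3/1447) = −1, so 3 is the smallest positive non-residue mod 1447.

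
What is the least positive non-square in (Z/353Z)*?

3

(2/353) = +1, so 2 is a residue.
(3/353) = −1, so 3 is the smallest positive non-residue mod 353.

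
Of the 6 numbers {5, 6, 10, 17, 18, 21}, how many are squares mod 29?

(5/29) = +1 → QR.
(6/29) = +1 → QR.
(10/29) = -1 → non-residue.
(17/29) = -1 → non-residue.
(18/29) = -1 → non-residue.
(21/29) = -1 → non-residue.
Total quadratic residues among the 6: 2.

2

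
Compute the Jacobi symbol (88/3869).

1

Pull out 2^3: since 3869 ≡ 5 (mod 8), (2/3869) = -1, so (2/3869)^3 = -1.
Reciprocity: 11 ≡ 3 and 3869 ≡ 1 (mod 4), so (11/3869) = +(3869/11).
Reduce top mod 11: now compute (8/11).
Pull out 2^3: since 11 ≡ 3 (mod 8), (2/11) = -1, so (2/11)^3 = -1.
Reached (1/11) = 1. Collecting the sign flips along the way, the symbol is +1.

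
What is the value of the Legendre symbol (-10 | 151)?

Euler's criterion: (-10/151) ≡ 141^75 (mod 151).
141^2 ≡ 100 (mod 151)
141^4 ≡ 34 (mod 151)
141^8 ≡ 99 (mod 151)
141^16 ≡ 137 (mod 151)
141^32 ≡ 45 (mod 151)
141^64 ≡ 62 (mod 151)
141^75 = 141^(64+8+2+1) ≡ 150 (mod 151).
Result is 150 ≡ −1, so (-10/151) = −1.

-1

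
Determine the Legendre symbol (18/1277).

-1

Pull out 2: since 1277 ≡ 5 (mod 8), (2/1277) = -1.
Reciprocity: 9 ≡ 1 and 1277 ≡ 1 (mod 4), so (9/1277) = +(1277/9).
Reduce top mod 9: now compute (8/9).
Pull out 2^3: since 9 ≡ 1 (mod 8), (2/9) = +1, so (2/9)^3 = +1.
Reached (1/9) = 1. Collecting the sign flips along the way, the symbol is -1.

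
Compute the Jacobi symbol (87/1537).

0

Reciprocity: 87 ≡ 3 and 1537 ≡ 1 (mod 4), so (87/1537) = +(1537/87).
Reduce top mod 87: now compute (58/87).
Pull out 2: since 87 ≡ 7 (mod 8), (2/87) = +1.
Reciprocity: 29 ≡ 1 and 87 ≡ 3 (mod 4), so (29/87) = +(87/29).
Reduce top mod 29: now compute (0/29).
Top reduces to 0: gcd > 1, so the symbol is 0.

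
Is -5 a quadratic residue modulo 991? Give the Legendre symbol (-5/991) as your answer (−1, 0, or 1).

-1

First reduce: -5 ≡ 986 (mod 991).
Pull out 2: since 991 ≡ 7 (mod 8), (2/991) = +1.
Reciprocity: 493 ≡ 1 and 991 ≡ 3 (mod 4), so (493/991) = +(991/493).
Reduce top mod 493: now compute (5/493).
Reciprocity: 5 ≡ 1 and 493 ≡ 1 (mod 4), so (5/493) = +(493/5).
Reduce top mod 5: now compute (3/5).
Reciprocity: 3 ≡ 3 and 5 ≡ 1 (mod 4), so (3/5) = +(5/3).
Reduce top mod 3: now compute (2/3).
Pull out 2: since 3 ≡ 3 (mod 8), (2/3) = -1.
Reached (1/3) = 1. Collecting the sign flips along the way, the symbol is -1.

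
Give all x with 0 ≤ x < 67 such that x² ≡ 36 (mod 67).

Since 67 ≡ 3 (mod 4), a square root of 36 is 36^((67+1)/4) = 36^17 mod 67.
Repeated squaring: 36^2≡23, 36^4≡60, 36^8≡49, 36^16≡56 (mod 67).
36^17 = 36^(16+1) ≡ 6 (mod 67).
Check: 6² = 36 ≡ 36 (mod 67). The two roots are 6 and 61.

6, 61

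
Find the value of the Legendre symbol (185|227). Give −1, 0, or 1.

1

Euler's criterion: (185/227) ≡ 185^113 (mod 227).
185^2 ≡ 175 (mod 227)
185^4 ≡ 207 (mod 227)
185^8 ≡ 173 (mod 227)
185^16 ≡ 192 (mod 227)
185^32 ≡ 90 (mod 227)
185^64 ≡ 155 (mod 227)
185^113 = 185^(64+32+16+1) ≡ 1 (mod 227).
Result is 1, so (185/227) = 1.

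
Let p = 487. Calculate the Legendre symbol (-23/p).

1

First reduce: -23 ≡ 464 (mod 487).
Pull out 2^4: since 487 ≡ 7 (mod 8), (2/487) = +1, so (2/487)^4 = +1.
Reciprocity: 29 ≡ 1 and 487 ≡ 3 (mod 4), so (29/487) = +(487/29).
Reduce top mod 29: now compute (23/29).
Reciprocity: 23 ≡ 3 and 29 ≡ 1 (mod 4), so (23/29) = +(29/23).
Reduce top mod 23: now compute (6/23).
Pull out 2: since 23 ≡ 7 (mod 8), (2/23) = +1.
Reciprocity: 3 ≡ 3 and 23 ≡ 3 (mod 4), so (3/23) = −(23/3).
Reduce top mod 3: now compute (2/3).
Pull out 2: since 3 ≡ 3 (mod 8), (2/3) = -1.
Reached (1/3) = 1. Collecting the sign flips along the way, the symbol is +1.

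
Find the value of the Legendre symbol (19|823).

-1

Reciprocity: 19 ≡ 3 and 823 ≡ 3 (mod 4), so (19/823) = −(823/19).
Reduce top mod 19: now compute (6/19).
Pull out 2: since 19 ≡ 3 (mod 8), (2/19) = -1.
Reciprocity: 3 ≡ 3 and 19 ≡ 3 (mod 4), so (3/19) = −(19/3).
Reduce top mod 3: now compute (1/3).
Reached (1/3) = 1. Collecting the sign flips along the way, the symbol is -1.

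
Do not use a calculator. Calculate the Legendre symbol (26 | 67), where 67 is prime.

1

Pull out 2: since 67 ≡ 3 (mod 8), (2/67) = -1.
Reciprocity: 13 ≡ 1 and 67 ≡ 3 (mod 4), so (13/67) = +(67/13).
Reduce top mod 13: now compute (2/13).
Pull out 2: since 13 ≡ 5 (mod 8), (2/13) = -1.
Reached (1/13) = 1. Collecting the sign flips along the way, the symbol is +1.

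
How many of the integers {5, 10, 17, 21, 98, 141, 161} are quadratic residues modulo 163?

(5/163) = -1 → non-residue.
(10/163) = +1 → QR.
(17/163) = -1 → non-residue.
(21/163) = +1 → QR.
(98/163) = -1 → non-residue.
(141/163) = -1 → non-residue.
(161/163) = +1 → QR.
Total quadratic residues among the 7: 3.

3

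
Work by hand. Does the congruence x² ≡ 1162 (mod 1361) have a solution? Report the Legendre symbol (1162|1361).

Pull out 2: since 1361 ≡ 1 (mod 8), (2/1361) = +1.
Reciprocity: 581 ≡ 1 and 1361 ≡ 1 (mod 4), so (581/1361) = +(1361/581).
Reduce top mod 581: now compute (199/581).
Reciprocity: 199 ≡ 3 and 581 ≡ 1 (mod 4), so (199/581) = +(581/199).
Reduce top mod 199: now compute (183/199).
Reciprocity: 183 ≡ 3 and 199 ≡ 3 (mod 4), so (183/199) = −(199/183).
Reduce top mod 183: now compute (16/183).
Pull out 2^4: since 183 ≡ 7 (mod 8), (2/183) = +1, so (2/183)^4 = +1.
Reached (1/183) = 1. Collecting the sign flips along the way, the symbol is -1.

-1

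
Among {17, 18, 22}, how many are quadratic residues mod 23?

(17/23) = -1 → non-residue.
(18/23) = +1 → QR.
(22/23) = -1 → non-residue.
Total quadratic residues among the 3: 1.

1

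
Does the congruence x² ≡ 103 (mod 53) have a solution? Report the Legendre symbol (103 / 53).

First reduce: 103 ≡ 50 (mod 53).
Pull out 2: since 53 ≡ 5 (mod 8), (2/53) = -1.
Reciprocity: 25 ≡ 1 and 53 ≡ 1 (mod 4), so (25/53) = +(53/25).
Reduce top mod 25: now compute (3/25).
Reciprocity: 3 ≡ 3 and 25 ≡ 1 (mod 4), so (3/25) = +(25/3).
Reduce top mod 3: now compute (1/3).
Reached (1/3) = 1. Collecting the sign flips along the way, the symbol is -1.

-1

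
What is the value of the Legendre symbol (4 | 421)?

1

Pull out 2^2: since 421 ≡ 5 (mod 8), (2/421) = -1, so (2/421)^2 = +1.
Reached (1/421) = 1. Collecting the sign flips along the way, the symbol is +1.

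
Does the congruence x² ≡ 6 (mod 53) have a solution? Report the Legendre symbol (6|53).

1

Euler's criterion: (6/53) ≡ 6^26 (mod 53).
6^2 ≡ 36 (mod 53)
6^4 ≡ 24 (mod 53)
6^8 ≡ 46 (mod 53)
6^16 ≡ 49 (mod 53)
6^26 = 6^(16+8+2) ≡ 1 (mod 53).
Result is 1, so (6/53) = 1.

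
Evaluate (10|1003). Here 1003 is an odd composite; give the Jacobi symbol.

Pull out 2: since 1003 ≡ 3 (mod 8), (2/1003) = -1.
Reciprocity: 5 ≡ 1 and 1003 ≡ 3 (mod 4), so (5/1003) = +(1003/5).
Reduce top mod 5: now compute (3/5).
Reciprocity: 3 ≡ 3 and 5 ≡ 1 (mod 4), so (3/5) = +(5/3).
Reduce top mod 3: now compute (2/3).
Pull out 2: since 3 ≡ 3 (mod 8), (2/3) = -1.
Reached (1/3) = 1. Collecting the sign flips along the way, the symbol is +1.

1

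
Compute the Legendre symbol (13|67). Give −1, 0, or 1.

Euler's criterion: (13/67) ≡ 13^33 (mod 67).
13^2 ≡ 35 (mod 67)
13^4 ≡ 19 (mod 67)
13^8 ≡ 26 (mod 67)
13^16 ≡ 6 (mod 67)
13^32 ≡ 36 (mod 67)
13^33 = 13^(32+1) ≡ 66 (mod 67).
Result is 66 ≡ −1, so (13/67) = −1.

-1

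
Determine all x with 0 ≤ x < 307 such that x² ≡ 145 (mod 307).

Since 307 ≡ 3 (mod 4), a square root of 145 is 145^((307+1)/4) = 145^77 mod 307.
Repeated squaring: 145^2≡149, 145^4≡97, 145^8≡199, 145^16≡305, 145^32≡4, 145^64≡16 (mod 307).
145^77 = 145^(64+8+4+1) ≡ 256 (mod 307).
Check: 256² = 65536 ≡ 145 (mod 307). The two roots are 51 and 256.

51, 256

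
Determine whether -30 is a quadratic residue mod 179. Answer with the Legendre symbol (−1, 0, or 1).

1

First reduce: -30 ≡ 149 (mod 179).
Reciprocity: 149 ≡ 1 and 179 ≡ 3 (mod 4), so (149/179) = +(179/149).
Reduce top mod 149: now compute (30/149).
Pull out 2: since 149 ≡ 5 (mod 8), (2/149) = -1.
Reciprocity: 15 ≡ 3 and 149 ≡ 1 (mod 4), so (15/149) = +(149/15).
Reduce top mod 15: now compute (14/15).
Pull out 2: since 15 ≡ 7 (mod 8), (2/15) = +1.
Reciprocity: 7 ≡ 3 and 15 ≡ 3 (mod 4), so (7/15) = −(15/7).
Reduce top mod 7: now compute (1/7).
Reached (1/7) = 1. Collecting the sign flips along the way, the symbol is +1.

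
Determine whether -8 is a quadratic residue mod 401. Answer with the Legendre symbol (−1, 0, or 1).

1

First reduce: -8 ≡ 393 (mod 401).
Reciprocity: 393 ≡ 1 and 401 ≡ 1 (mod 4), so (393/401) = +(401/393).
Reduce top mod 393: now compute (8/393).
Pull out 2^3: since 393 ≡ 1 (mod 8), (2/393) = +1, so (2/393)^3 = +1.
Reached (1/393) = 1. Collecting the sign flips along the way, the symbol is +1.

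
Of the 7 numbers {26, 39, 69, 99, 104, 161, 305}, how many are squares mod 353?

(26/353) = -1 → non-residue.
(39/353) = +1 → QR.
(69/353) = -1 → non-residue.
(99/353) = +1 → QR.
(104/353) = -1 → non-residue.
(161/353) = -1 → non-residue.
(305/353) = -1 → non-residue.
Total quadratic residues among the 7: 2.

2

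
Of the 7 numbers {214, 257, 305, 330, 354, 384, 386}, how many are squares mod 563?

2

(214/563) = -1 → non-residue.
(257/563) = +1 → QR.
(305/563) = -1 → non-residue.
(330/563) = +1 → QR.
(354/563) = -1 → non-residue.
(384/563) = -1 → non-residue.
(386/563) = -1 → non-residue.
Total quadratic residues among the 7: 2.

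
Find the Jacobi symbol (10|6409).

1

Pull out 2: since 6409 ≡ 1 (mod 8), (2/6409) = +1.
Reciprocity: 5 ≡ 1 and 6409 ≡ 1 (mod 4), so (5/6409) = +(6409/5).
Reduce top mod 5: now compute (4/5).
Pull out 2^2: since 5 ≡ 5 (mod 8), (2/5) = -1, so (2/5)^2 = +1.
Reached (1/5) = 1. Collecting the sign flips along the way, the symbol is +1.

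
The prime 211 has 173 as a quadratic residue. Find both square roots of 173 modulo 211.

Since 211 ≡ 3 (mod 4), a square root of 173 is 173^((211+1)/4) = 173^53 mod 211.
Repeated squaring: 173^2≡178, 173^4≡34, 173^8≡101, 173^16≡73, 173^32≡54 (mod 211).
173^53 = 173^(32+16+4+1) ≡ 54 (mod 211).
Check: 54² = 2916 ≡ 173 (mod 211). The two roots are 54 and 157.

54, 157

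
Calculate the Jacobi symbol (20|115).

Pull out 2^2: since 115 ≡ 3 (mod 8), (2/115) = -1, so (2/115)^2 = +1.
Reciprocity: 5 ≡ 1 and 115 ≡ 3 (mod 4), so (5/115) = +(115/5).
Reduce top mod 5: now compute (0/5).
Top reduces to 0: gcd > 1, so the symbol is 0.

0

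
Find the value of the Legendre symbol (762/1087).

1

Pull out 2: since 1087 ≡ 7 (mod 8), (2/1087) = +1.
Reciprocity: 381 ≡ 1 and 1087 ≡ 3 (mod 4), so (381/1087) = +(1087/381).
Reduce top mod 381: now compute (325/381).
Reciprocity: 325 ≡ 1 and 381 ≡ 1 (mod 4), so (325/381) = +(381/325).
Reduce top mod 325: now compute (56/325).
Pull out 2^3: since 325 ≡ 5 (mod 8), (2/325) = -1, so (2/325)^3 = -1.
Reciprocity: 7 ≡ 3 and 325 ≡ 1 (mod 4), so (7/325) = +(325/7).
Reduce top mod 7: now compute (3/7).
Reciprocity: 3 ≡ 3 and 7 ≡ 3 (mod 4), so (3/7) = −(7/3).
Reduce top mod 3: now compute (1/3).
Reached (1/3) = 1. Collecting the sign flips along the way, the symbol is +1.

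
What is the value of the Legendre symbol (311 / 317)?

Reciprocity: 311 ≡ 3 and 317 ≡ 1 (mod 4), so (311/317) = +(317/311).
Reduce top mod 311: now compute (6/311).
Pull out 2: since 311 ≡ 7 (mod 8), (2/311) = +1.
Reciprocity: 3 ≡ 3 and 311 ≡ 3 (mod 4), so (3/311) = −(311/3).
Reduce top mod 3: now compute (2/3).
Pull out 2: since 3 ≡ 3 (mod 8), (2/3) = -1.
Reached (1/3) = 1. Collecting the sign flips along the way, the symbol is +1.

1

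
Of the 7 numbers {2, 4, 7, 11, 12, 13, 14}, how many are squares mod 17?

(2/17) = +1 → QR.
(4/17) = +1 → QR.
(7/17) = -1 → non-residue.
(11/17) = -1 → non-residue.
(12/17) = -1 → non-residue.
(13/17) = +1 → QR.
(14/17) = -1 → non-residue.
Total quadratic residues among the 7: 3.

3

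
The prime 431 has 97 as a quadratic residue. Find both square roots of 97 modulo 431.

195, 236

Since 431 ≡ 3 (mod 4), a square root of 97 is 97^((431+1)/4) = 97^108 mod 431.
Repeated squaring: 97^2≡358, 97^4≡157, 97^8≡82, 97^16≡259, 97^32≡276, 97^64≡320 (mod 431).
97^108 = 97^(64+32+8+4) ≡ 236 (mod 431).
Check: 236² = 55696 ≡ 97 (mod 431). The two roots are 195 and 236.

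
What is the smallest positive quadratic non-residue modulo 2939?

2

(2/2939) = −1, so 2 is the smallest positive non-residue mod 2939.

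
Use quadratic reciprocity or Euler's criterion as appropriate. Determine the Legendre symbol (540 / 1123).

Euler's criterion: (540/1123) ≡ 540^561 (mod 1123).
540^2 ≡ 743 (mod 1123)
540^4 ≡ 656 (mod 1123)
540^8 ≡ 227 (mod 1123)
540^16 ≡ 994 (mod 1123)
540^32 ≡ 919 (mod 1123)
540^64 ≡ 65 (mod 1123)
540^128 ≡ 856 (mod 1123)
540^256 ≡ 540 (mod 1123)
540^512 ≡ 743 (mod 1123)
540^561 = 540^(512+32+16+1) ≡ 1 (mod 1123).
Result is 1, so (540/1123) = 1.

1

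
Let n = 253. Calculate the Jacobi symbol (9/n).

Reciprocity: 9 ≡ 1 and 253 ≡ 1 (mod 4), so (9/253) = +(253/9).
Reduce top mod 9: now compute (1/9).
Reached (1/9) = 1. Collecting the sign flips along the way, the symbol is +1.

1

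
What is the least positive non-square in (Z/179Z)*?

(2/179) = −1, so 2 is the smallest positive non-residue mod 179.

2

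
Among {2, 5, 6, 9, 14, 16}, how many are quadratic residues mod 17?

(2/17) = +1 → QR.
(5/17) = -1 → non-residue.
(6/17) = -1 → non-residue.
(9/17) = +1 → QR.
(14/17) = -1 → non-residue.
(16/17) = +1 → QR.
Total quadratic residues among the 6: 3.

3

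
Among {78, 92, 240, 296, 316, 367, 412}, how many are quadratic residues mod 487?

3

(78/487) = +1 → QR.
(92/487) = -1 → non-residue.
(240/487) = +1 → QR.
(296/487) = -1 → non-residue.
(316/487) = -1 → non-residue.
(367/487) = -1 → non-residue.
(412/487) = +1 → QR.
Total quadratic residues among the 7: 3.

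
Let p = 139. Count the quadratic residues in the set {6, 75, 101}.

(6/139) = +1 → QR.
(75/139) = -1 → non-residue.
(101/139) = -1 → non-residue.
Total quadratic residues among the 3: 1.

1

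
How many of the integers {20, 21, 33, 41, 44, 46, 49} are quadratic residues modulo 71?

(20/71) = +1 → QR.
(21/71) = -1 → non-residue.
(33/71) = -1 → non-residue.
(41/71) = -1 → non-residue.
(44/71) = -1 → non-residue.
(46/71) = -1 → non-residue.
(49/71) = +1 → QR.
Total quadratic residues among the 7: 2.

2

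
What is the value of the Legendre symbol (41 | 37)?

1

Euler's criterion: (41/37) ≡ 4^18 (mod 37).
4^2 ≡ 16 (mod 37)
4^4 ≡ 34 (mod 37)
4^8 ≡ 9 (mod 37)
4^16 ≡ 7 (mod 37)
4^18 = 4^(16+2) ≡ 1 (mod 37).
Result is 1, so (41/37) = 1.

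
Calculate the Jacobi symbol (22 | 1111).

Pull out 2: since 1111 ≡ 7 (mod 8), (2/1111) = +1.
Reciprocity: 11 ≡ 3 and 1111 ≡ 3 (mod 4), so (11/1111) = −(1111/11).
Reduce top mod 11: now compute (0/11).
Top reduces to 0: gcd > 1, so the symbol is 0.

0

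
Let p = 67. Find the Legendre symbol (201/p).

First reduce: 201 ≡ 0 (mod 67).
Top reduces to 0: gcd > 1, so the symbol is 0.

0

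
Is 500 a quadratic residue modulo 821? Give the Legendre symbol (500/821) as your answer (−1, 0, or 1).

Pull out 2^2: since 821 ≡ 5 (mod 8), (2/821) = -1, so (2/821)^2 = +1.
Reciprocity: 125 ≡ 1 and 821 ≡ 1 (mod 4), so (125/821) = +(821/125).
Reduce top mod 125: now compute (71/125).
Reciprocity: 71 ≡ 3 and 125 ≡ 1 (mod 4), so (71/125) = +(125/71).
Reduce top mod 71: now compute (54/71).
Pull out 2: since 71 ≡ 7 (mod 8), (2/71) = +1.
Reciprocity: 27 ≡ 3 and 71 ≡ 3 (mod 4), so (27/71) = −(71/27).
Reduce top mod 27: now compute (17/27).
Reciprocity: 17 ≡ 1 and 27 ≡ 3 (mod 4), so (17/27) = +(27/17).
Reduce top mod 17: now compute (10/17).
Pull out 2: since 17 ≡ 1 (mod 8), (2/17) = +1.
Reciprocity: 5 ≡ 1 and 17 ≡ 1 (mod 4), so (5/17) = +(17/5).
Reduce top mod 5: now compute (2/5).
Pull out 2: since 5 ≡ 5 (mod 8), (2/5) = -1.
Reached (1/5) = 1. Collecting the sign flips along the way, the symbol is +1.

1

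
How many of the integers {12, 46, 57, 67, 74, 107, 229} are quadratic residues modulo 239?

(12/239) = +1 → QR.
(46/239) = -1 → non-residue.
(57/239) = -1 → non-residue.
(67/239) = +1 → QR.
(74/239) = -1 → non-residue.
(107/239) = -1 → non-residue.
(229/239) = -1 → non-residue.
Total quadratic residues among the 7: 2.

2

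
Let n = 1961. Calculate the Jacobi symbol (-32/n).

1

First reduce: -32 ≡ 1929 (mod 1961).
Reciprocity: 1929 ≡ 1 and 1961 ≡ 1 (mod 4), so (1929/1961) = +(1961/1929).
Reduce top mod 1929: now compute (32/1929).
Pull out 2^5: since 1929 ≡ 1 (mod 8), (2/1929) = +1, so (2/1929)^5 = +1.
Reached (1/1929) = 1. Collecting the sign flips along the way, the symbol is +1.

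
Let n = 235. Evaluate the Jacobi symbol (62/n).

1

Pull out 2: since 235 ≡ 3 (mod 8), (2/235) = -1.
Reciprocity: 31 ≡ 3 and 235 ≡ 3 (mod 4), so (31/235) = −(235/31).
Reduce top mod 31: now compute (18/31).
Pull out 2: since 31 ≡ 7 (mod 8), (2/31) = +1.
Reciprocity: 9 ≡ 1 and 31 ≡ 3 (mod 4), so (9/31) = +(31/9).
Reduce top mod 9: now compute (4/9).
Pull out 2^2: since 9 ≡ 1 (mod 8), (2/9) = +1, so (2/9)^2 = +1.
Reached (1/9) = 1. Collecting the sign flips along the way, the symbol is +1.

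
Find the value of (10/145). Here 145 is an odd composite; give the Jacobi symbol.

0

Pull out 2: since 145 ≡ 1 (mod 8), (2/145) = +1.
Reciprocity: 5 ≡ 1 and 145 ≡ 1 (mod 4), so (5/145) = +(145/5).
Reduce top mod 5: now compute (0/5).
Top reduces to 0: gcd > 1, so the symbol is 0.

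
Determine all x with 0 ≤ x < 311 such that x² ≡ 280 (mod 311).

Since 311 ≡ 3 (mod 4), a square root of 280 is 280^((311+1)/4) = 280^78 mod 311.
Repeated squaring: 280^2≡28, 280^4≡162, 280^8≡120, 280^16≡94, 280^32≡128, 280^64≡212 (mod 311).
280^78 = 280^(64+8+4+2) ≡ 223 (mod 311).
Check: 223² = 49729 ≡ 280 (mod 311). The two roots are 88 and 223.

88, 223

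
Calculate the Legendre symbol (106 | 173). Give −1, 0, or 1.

1

Pull out 2: since 173 ≡ 5 (mod 8), (2/173) = -1.
Reciprocity: 53 ≡ 1 and 173 ≡ 1 (mod 4), so (53/173) = +(173/53).
Reduce top mod 53: now compute (14/53).
Pull out 2: since 53 ≡ 5 (mod 8), (2/53) = -1.
Reciprocity: 7 ≡ 3 and 53 ≡ 1 (mod 4), so (7/53) = +(53/7).
Reduce top mod 7: now compute (4/7).
Pull out 2^2: since 7 ≡ 7 (mod 8), (2/7) = +1, so (2/7)^2 = +1.
Reached (1/7) = 1. Collecting the sign flips along the way, the symbol is +1.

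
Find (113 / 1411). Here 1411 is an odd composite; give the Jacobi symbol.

Reciprocity: 113 ≡ 1 and 1411 ≡ 3 (mod 4), so (113/1411) = +(1411/113).
Reduce top mod 113: now compute (55/113).
Reciprocity: 55 ≡ 3 and 113 ≡ 1 (mod 4), so (55/113) = +(113/55).
Reduce top mod 55: now compute (3/55).
Reciprocity: 3 ≡ 3 and 55 ≡ 3 (mod 4), so (3/55) = −(55/3).
Reduce top mod 3: now compute (1/3).
Reached (1/3) = 1. Collecting the sign flips along the way, the symbol is -1.

-1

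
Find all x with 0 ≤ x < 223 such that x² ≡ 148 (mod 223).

51, 172

Since 223 ≡ 3 (mod 4), a square root of 148 is 148^((223+1)/4) = 148^56 mod 223.
Repeated squaring: 148^2≡50, 148^4≡47, 148^8≡202, 148^16≡218, 148^32≡25 (mod 223).
148^56 = 148^(32+16+8) ≡ 172 (mod 223).
Check: 172² = 29584 ≡ 148 (mod 223). The two roots are 51 and 172.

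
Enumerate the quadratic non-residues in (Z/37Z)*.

2, 5, 6, 8, 13, 14, 15, 17, 18, 19, 20, 22, 23, 24, 29, 31, 32, 35

Square k = 1,…,18 (k and 37−k give the same square):
1²=1, 2²=4, 3²=9, 4²=16, 5²=25, 6²=36, 7²≡12, 8²≡27, 9²≡7, 10²≡26, 11²≡10, 12²≡33, 13²≡21, 14²≡11, 15²≡3, 16²≡34, 17²≡30, 18²≡28 (mod 37).
The residues are {1, 3, 4, 7, 9, 10, 11, 12, 16, 21, 25, 26, 27, 28, 30, 33, 34, 36}; the non-residues are the remaining 18 nonzero classes.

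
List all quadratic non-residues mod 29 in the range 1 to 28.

2, 3, 8, 10, 11, 12, 14, 15, 17, 18, 19, 21, 26, 27

Square k = 1,…,14 (k and 29−k give the same square):
1²=1, 2²=4, 3²=9, 4²=16, 5²=25, 6²≡7, 7²≡20, 8²≡6, 9²≡23, 10²≡13, 11²≡5, 12²≡28, 13²≡24, 14²≡22 (mod 29).
The residues are {1, 4, 5, 6, 7, 9, 13, 16, 20, 22, 23, 24, 25, 28}; the non-residues are the remaining 14 nonzero classes.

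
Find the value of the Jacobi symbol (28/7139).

Pull out 2^2: since 7139 ≡ 3 (mod 8), (2/7139) = -1, so (2/7139)^2 = +1.
Reciprocity: 7 ≡ 3 and 7139 ≡ 3 (mod 4), so (7/7139) = −(7139/7).
Reduce top mod 7: now compute (6/7).
Pull out 2: since 7 ≡ 7 (mod 8), (2/7) = +1.
Reciprocity: 3 ≡ 3 and 7 ≡ 3 (mod 4), so (3/7) = −(7/3).
Reduce top mod 3: now compute (1/3).
Reached (1/3) = 1. Collecting the sign flips along the way, the symbol is +1.

1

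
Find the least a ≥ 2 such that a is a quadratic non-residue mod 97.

5

(2/97) = +1, so 2 is a residue.
(3/97) = +1, so 3 is a residue.
(4/97) = +1, so 4 is a residue.
(5/97) = −1, so 5 is the smallest positive non-residue mod 97.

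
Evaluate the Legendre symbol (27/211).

-1

Reciprocity: 27 ≡ 3 and 211 ≡ 3 (mod 4), so (27/211) = −(211/27).
Reduce top mod 27: now compute (22/27).
Pull out 2: since 27 ≡ 3 (mod 8), (2/27) = -1.
Reciprocity: 11 ≡ 3 and 27 ≡ 3 (mod 4), so (11/27) = −(27/11).
Reduce top mod 11: now compute (5/11).
Reciprocity: 5 ≡ 1 and 11 ≡ 3 (mod 4), so (5/11) = +(11/5).
Reduce top mod 5: now compute (1/5).
Reached (1/5) = 1. Collecting the sign flips along the way, the symbol is -1.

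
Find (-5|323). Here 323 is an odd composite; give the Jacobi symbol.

First reduce: -5 ≡ 318 (mod 323).
Pull out 2: since 323 ≡ 3 (mod 8), (2/323) = -1.
Reciprocity: 159 ≡ 3 and 323 ≡ 3 (mod 4), so (159/323) = −(323/159).
Reduce top mod 159: now compute (5/159).
Reciprocity: 5 ≡ 1 and 159 ≡ 3 (mod 4), so (5/159) = +(159/5).
Reduce top mod 5: now compute (4/5).
Pull out 2^2: since 5 ≡ 5 (mod 8), (2/5) = -1, so (2/5)^2 = +1.
Reached (1/5) = 1. Collecting the sign flips along the way, the symbol is +1.

1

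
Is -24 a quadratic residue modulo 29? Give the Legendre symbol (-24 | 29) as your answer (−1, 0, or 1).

First reduce: -24 ≡ 5 (mod 29).
Reciprocity: 5 ≡ 1 and 29 ≡ 1 (mod 4), so (5/29) = +(29/5).
Reduce top mod 5: now compute (4/5).
Pull out 2^2: since 5 ≡ 5 (mod 8), (2/5) = -1, so (2/5)^2 = +1.
Reached (1/5) = 1. Collecting the sign flips along the way, the symbol is +1.

1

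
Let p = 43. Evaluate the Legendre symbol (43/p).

First reduce: 43 ≡ 0 (mod 43).
Top reduces to 0: gcd > 1, so the symbol is 0.

0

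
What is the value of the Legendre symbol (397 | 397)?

First reduce: 397 ≡ 0 (mod 397).
Top reduces to 0: gcd > 1, so the symbol is 0.

0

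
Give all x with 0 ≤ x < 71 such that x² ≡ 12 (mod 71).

15, 56

Since 71 ≡ 3 (mod 4), a square root of 12 is 12^((71+1)/4) = 12^18 mod 71.
Repeated squaring: 12^2≡2, 12^4≡4, 12^8≡16, 12^16≡43 (mod 71).
12^18 = 12^(16+2) ≡ 15 (mod 71).
Check: 15² = 225 ≡ 12 (mod 71). The two roots are 15 and 56.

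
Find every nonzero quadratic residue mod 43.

Square k = 1,…,21 (k and 43−k give the same square):
1²=1, 2²=4, 3²=9, 4²=16, 5²=25, 6²=36, 7²≡6, 8²≡21, 9²≡38, 10²≡14, 11²≡35, 12²≡15, 13²≡40, 14²≡24, 15²≡10, 16²≡41, 17²≡31, 18²≡23, 19²≡17, 20²≡13, 21²≡11 (mod 43).
So the quadratic residues mod 43 are {1, 4, 6, 9, 10, 11, 13, 14, 15, 16, 17, 21, 23, 24, 25, 31, 35, 36, 38, 40, 41}.

1 4 6 9 10 11 13 14 15 16 17 21 23 24 25 31 35 36 38 40 41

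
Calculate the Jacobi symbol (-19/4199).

First reduce: -19 ≡ 4180 (mod 4199).
Pull out 2^2: since 4199 ≡ 7 (mod 8), (2/4199) = +1, so (2/4199)^2 = +1.
Reciprocity: 1045 ≡ 1 and 4199 ≡ 3 (mod 4), so (1045/4199) = +(4199/1045).
Reduce top mod 1045: now compute (19/1045).
Reciprocity: 19 ≡ 3 and 1045 ≡ 1 (mod 4), so (19/1045) = +(1045/19).
Reduce top mod 19: now compute (0/19).
Top reduces to 0: gcd > 1, so the symbol is 0.

0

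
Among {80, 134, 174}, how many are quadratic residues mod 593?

(80/593) = -1 → non-residue.
(134/593) = -1 → non-residue.
(174/593) = -1 → non-residue.
Total quadratic residues among the 3: 0.

0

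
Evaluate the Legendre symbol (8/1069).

-1

Pull out 2^3: since 1069 ≡ 5 (mod 8), (2/1069) = -1, so (2/1069)^3 = -1.
Reached (1/1069) = 1. Collecting the sign flips along the way, the symbol is -1.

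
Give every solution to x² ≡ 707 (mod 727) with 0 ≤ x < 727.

299, 428

Since 727 ≡ 3 (mod 4), a square root of 707 is 707^((727+1)/4) = 707^182 mod 727.
Repeated squaring: 707^2≡400, 707^4≡60, 707^8≡692, 707^16≡498, 707^32≡97, 707^64≡685, 707^128≡310 (mod 727).
707^182 = 707^(128+32+16+4+2) ≡ 299 (mod 727).
Check: 299² = 89401 ≡ 707 (mod 727). The two roots are 299 and 428.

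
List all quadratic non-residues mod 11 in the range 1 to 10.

2 6 7 8 10

Square k = 1,…,5 (k and 11−k give the same square):
1²=1, 2²=4, 3²=9, 4²≡5, 5²≡3 (mod 11).
The residues are {1, 3, 4, 5, 9}; the non-residues are the remaining 5 nonzero classes.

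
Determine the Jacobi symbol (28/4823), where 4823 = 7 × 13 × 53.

Pull out 2^2: since 4823 ≡ 7 (mod 8), (2/4823) = +1, so (2/4823)^2 = +1.
Reciprocity: 7 ≡ 3 and 4823 ≡ 3 (mod 4), so (7/4823) = −(4823/7).
Reduce top mod 7: now compute (0/7).
Top reduces to 0: gcd > 1, so the symbol is 0.

0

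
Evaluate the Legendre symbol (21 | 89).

Euler's criterion: (21/89) ≡ 21^44 (mod 89).
21^2 ≡ 85 (mod 89)
21^4 ≡ 16 (mod 89)
21^8 ≡ 78 (mod 89)
21^16 ≡ 32 (mod 89)
21^32 ≡ 45 (mod 89)
21^44 = 21^(32+8+4) ≡ 1 (mod 89).
Result is 1, so (21/89) = 1.

1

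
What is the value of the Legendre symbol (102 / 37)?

1

First reduce: 102 ≡ 28 (mod 37).
Pull out 2^2: since 37 ≡ 5 (mod 8), (2/37) = -1, so (2/37)^2 = +1.
Reciprocity: 7 ≡ 3 and 37 ≡ 1 (mod 4), so (7/37) = +(37/7).
Reduce top mod 7: now compute (2/7).
Pull out 2: since 7 ≡ 7 (mod 8), (2/7) = +1.
Reached (1/7) = 1. Collecting the sign flips along the way, the symbol is +1.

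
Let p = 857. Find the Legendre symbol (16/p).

1

Pull out 2^4: since 857 ≡ 1 (mod 8), (2/857) = +1, so (2/857)^4 = +1.
Reached (1/857) = 1. Collecting the sign flips along the way, the symbol is +1.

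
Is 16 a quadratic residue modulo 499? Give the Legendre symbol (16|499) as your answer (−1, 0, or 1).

1

Pull out 2^4: since 499 ≡ 3 (mod 8), (2/499) = -1, so (2/499)^4 = +1.
Reached (1/499) = 1. Collecting the sign flips along the way, the symbol is +1.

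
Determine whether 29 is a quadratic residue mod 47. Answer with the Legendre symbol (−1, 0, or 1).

Reciprocity: 29 ≡ 1 and 47 ≡ 3 (mod 4), so (29/47) = +(47/29).
Reduce top mod 29: now compute (18/29).
Pull out 2: since 29 ≡ 5 (mod 8), (2/29) = -1.
Reciprocity: 9 ≡ 1 and 29 ≡ 1 (mod 4), so (9/29) = +(29/9).
Reduce top mod 9: now compute (2/9).
Pull out 2: since 9 ≡ 1 (mod 8), (2/9) = +1.
Reached (1/9) = 1. Collecting the sign flips along the way, the symbol is -1.

-1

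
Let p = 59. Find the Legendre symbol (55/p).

-1

Reciprocity: 55 ≡ 3 and 59 ≡ 3 (mod 4), so (55/59) = −(59/55).
Reduce top mod 55: now compute (4/55).
Pull out 2^2: since 55 ≡ 7 (mod 8), (2/55) = +1, so (2/55)^2 = +1.
Reached (1/55) = 1. Collecting the sign flips along the way, the symbol is -1.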